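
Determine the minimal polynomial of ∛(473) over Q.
m_α(x) = x^3 - 473

α satisfies α^3 = 473, so x^3 - 473 annihilates α. By the rational root test, a rational root p/q (in lowest terms) of x^3 - 473 would satisfy p^3 = 473 q^3, forcing q = 1 and p^3 = 473; but 473 is not a perfect cube, contradiction. A monic cubic over Q with no rational root is irreducible (any nontrivial factorization would include a linear factor). Hence x^3 - 473 is the minimal polynomial of α, and in particular [Q(α):Q] = 3.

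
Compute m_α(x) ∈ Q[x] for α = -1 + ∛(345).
m_α(x) = x^3 + 3x^2 + 3x - 344

Set β = α + 1 = ∛(345), so β^3 = 345. Then (α + 1)^3 - 345 = 0, i.e. α is a root of g(x) = (x + 1)^3 - 345 = x^3 + 3x^2 + 3x - 344. Since g(x) = h(x + 1) where h(x) = x^3 - 345, and h is irreducible over Q (because 345 is not a perfect cube, so h has no rational root, and a monic cubic with no rational root is irreducible), g is also irreducible (irreducibility is preserved under the substitution x → x + 1). Hence m_α(x) = x^3 + 3x^2 + 3x - 344.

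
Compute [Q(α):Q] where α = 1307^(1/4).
[Q(α):Q] = 4

α is a root of x^4 - 1307. By Eisenstein's criterion at the prime p = 1307 (which divides the constant term 1307 but p^2 = 1708249 does not, since 1307 is squarefree), x^4 - 1307 is irreducible over Q. Hence [Q(α):Q] = 4.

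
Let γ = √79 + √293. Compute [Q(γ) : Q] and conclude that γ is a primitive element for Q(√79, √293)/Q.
[Q(γ) : Q] = 4 (equivalently, Q(γ) = Q(√79, √293))

Obviously Q(γ) ⊆ Q(√79, √293), and [Q(√79, √293):Q] = 4 (since 79, 293 are distinct squarefree integers > 1 with 23147 not a perfect square). To show equality we compute the minimal polynomial of γ. From γ = √79 + √293: γ^2 = 79 + 2√(23147) + 293 = 372 + 2√(23147), so γ^2 - 372 = 2√(23147); squaring, (γ^2 - 372)^2 = 4·23147, i.e. γ^4 - 744γ^2 + 138384 - 92588 = 0, i.e. γ^4 - 744γ^2 + 45796 = 0. So γ is a root of x^4 - 744x^2 + 45796. This polynomial is irreducible over Q: it has no rational root (each ±√79 ± √293 is irrational), and any factorization into two quadratics over Q would force √(23147) ∈ Q (pairing opposite roots) or √79, √293 ∈ Q (other pairings), all impossible. Hence [Q(γ):Q] = 4 = [Q(√79, √293):Q], so Q(γ) = Q(√79, √293).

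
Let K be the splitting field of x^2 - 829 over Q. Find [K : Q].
[K : Q] = 2

f(x) = x^2 - 829 factors as (x - √829)(x + √829). The splitting field is K = Q(√829). Since 829 is squarefree and > 1, it is not a perfect square, so x^2 - 829 is irreducible over Q and [Q(√829) : Q] = 2. Hence [K : Q] = 2.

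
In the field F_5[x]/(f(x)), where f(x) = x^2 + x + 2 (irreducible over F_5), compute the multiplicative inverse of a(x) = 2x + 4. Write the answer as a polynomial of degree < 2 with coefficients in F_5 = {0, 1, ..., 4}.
a(x)^(-1) ≡ 3x + 2 (mod f(x))

Since f is irreducible over F_5, F_5[x]/(f) is a field and a(x) ≠ 0 has an inverse. Apply the extended Euclidean algorithm to f(x) and a(x) in F_5[x]: f(x) = (3x + 2)·a(x) + (4). The last nonzero remainder is the constant 4 = gcd(f, a) in F_5. Back-substituting through the division chain expresses 4 = s(x)·a(x) + t(x)·f(x) with s(x) ≡ 2x + 3 (mod f), so (2x + 3)·a(x) ≡ 4 (mod f). Multiplying by 4^(-1) ≡ 4 in F_5 gives a(x)^(-1) ≡ 4·(2x + 3) ≡ 3x + 2 (mod f). Check: (2x + 4)·(3x + 2) = x^2 + x + 3 ≡ 1 (mod x^2 + x + 2).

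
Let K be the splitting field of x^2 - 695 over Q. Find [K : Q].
[K : Q] = 2

f(x) = x^2 - 695 factors as (x - √695)(x + √695). The splitting field is K = Q(√695). Since 695 is squarefree and > 1, it is not a perfect square, so x^2 - 695 is irreducible over Q and [Q(√695) : Q] = 2. Hence [K : Q] = 2.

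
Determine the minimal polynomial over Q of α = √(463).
m_α(x) = x^2 - 463

α satisfies α^2 - 463 = 0, so x^2 - 463 annihilates α. Since d = 463 is squarefree and ≠ 1, it is not a perfect square in Q, so x^2 - 463 has no rational root and is therefore irreducible over Q (a degree-2 polynomial over a field is irreducible iff it has no root). Hence m_α(x) = x^2 - 463.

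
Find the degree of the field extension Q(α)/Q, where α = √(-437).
[Q(α):Q] = 2

[Q(α):Q] equals the degree of the minimal polynomial of α. Here α^2 = -437 and x^2 + 437 is irreducible (d = -437 is squarefree, ≠ 1, hence not a square), so deg(m_α) = 2. Thus [Q(α):Q] = 2.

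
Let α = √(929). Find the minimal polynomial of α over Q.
m_α(x) = x^2 - 929

α satisfies α^2 - 929 = 0, so x^2 - 929 annihilates α. Since d = 929 is squarefree and ≠ 1, it is not a perfect square in Q, so x^2 - 929 has no rational root and is therefore irreducible over Q (a degree-2 polynomial over a field is irreducible iff it has no root). Hence m_α(x) = x^2 - 929.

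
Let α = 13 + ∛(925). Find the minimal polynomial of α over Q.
m_α(x) = x^3 - 39x^2 + 507x - 3122

Set β = α - 13 = ∛(925), so β^3 = 925. Then (α - 13)^3 - 925 = 0, i.e. α is a root of g(x) = (x - 13)^3 - 925 = x^3 - 39x^2 + 507x - 3122. Since g(x) = h(x - 13) where h(x) = x^3 - 925, and h is irreducible over Q (because 925 is not a perfect cube, so h has no rational root, and a monic cubic with no rational root is irreducible), g is also irreducible (irreducibility is preserved under the substitution x → x - 13). Hence m_α(x) = x^3 - 39x^2 + 507x - 3122.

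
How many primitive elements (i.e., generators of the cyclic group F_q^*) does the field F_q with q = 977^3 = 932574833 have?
There are φ(932574832) = 393120000 primitive elements

F_q^* is cyclic of order q - 1 = 932574832. A cyclic group of order m has exactly φ(m) generators. Here m = 932574832 = 2^4 · 7 · 61 · 136501, so the number of primitive elements is φ(932574832) = 393120000.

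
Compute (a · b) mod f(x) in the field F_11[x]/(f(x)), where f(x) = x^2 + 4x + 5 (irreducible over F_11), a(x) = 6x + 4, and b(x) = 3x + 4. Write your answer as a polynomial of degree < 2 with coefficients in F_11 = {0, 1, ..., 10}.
a · b ≡ 8x + 3 (mod f(x))

Multiply in F_11[x]: a(x)·b(x) = (6x + 4)·(3x + 4) = 7x^2 + 3x + 5. This has degree ≥ 2, so divide by f(x) over F_11: 7x^2 + 3x + 5 = (7)·(x^2 + 4x + 5) + (8x + 3). Hence a·b ≡ 8x + 3 (mod f). (F_11[x]/(f) is a field with 11^2 = 121 elements since f is irreducible of degree 2.)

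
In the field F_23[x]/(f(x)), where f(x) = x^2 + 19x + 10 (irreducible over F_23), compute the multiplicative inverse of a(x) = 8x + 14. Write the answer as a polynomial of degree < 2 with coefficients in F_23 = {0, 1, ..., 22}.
a(x)^(-1) ≡ 2x (mod f(x))

Since f is irreducible over F_23, F_23[x]/(f) is a field and a(x) ≠ 0 has an inverse. Apply the extended Euclidean algorithm to f(x) and a(x) in F_23[x]: f(x) = (3x)·a(x) + (10). The last nonzero remainder is the constant 10 = gcd(f, a) in F_23. Back-substituting through the division chain expresses 10 = s(x)·a(x) + t(x)·f(x) with s(x) ≡ 20x (mod f), so (20x)·a(x) ≡ 10 (mod f). Multiplying by 10^(-1) ≡ 7 in F_23 gives a(x)^(-1) ≡ 7·(20x) ≡ 2x (mod f). Check: (8x + 14)·(2x) = 16x^2 + 5x ≡ 1 (mod x^2 + 19x + 10).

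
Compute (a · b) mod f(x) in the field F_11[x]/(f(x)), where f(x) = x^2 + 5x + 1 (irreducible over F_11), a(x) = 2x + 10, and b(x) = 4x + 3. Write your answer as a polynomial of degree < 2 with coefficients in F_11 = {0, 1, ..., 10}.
a · b ≡ 6x (mod f(x))

Multiply in F_11[x]: a(x)·b(x) = (2x + 10)·(4x + 3) = 8x^2 + 2x + 8. This has degree ≥ 2, so divide by f(x) over F_11: 8x^2 + 2x + 8 = (8)·(x^2 + 5x + 1) + (6x). Hence a·b ≡ 6x (mod f). (F_11[x]/(f) is a field with 11^2 = 121 elements since f is irreducible of degree 2.)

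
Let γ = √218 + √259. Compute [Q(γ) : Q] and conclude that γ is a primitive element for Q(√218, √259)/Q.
[Q(γ) : Q] = 4 (equivalently, Q(γ) = Q(√218, √259))

Obviously Q(γ) ⊆ Q(√218, √259), and [Q(√218, √259):Q] = 4 (since 218, 259 are distinct squarefree integers > 1 with 56462 not a perfect square). To show equality we compute the minimal polynomial of γ. From γ = √218 + √259: γ^2 = 218 + 2√(56462) + 259 = 477 + 2√(56462), so γ^2 - 477 = 2√(56462); squaring, (γ^2 - 477)^2 = 4·56462, i.e. γ^4 - 954γ^2 + 227529 - 225848 = 0, i.e. γ^4 - 954γ^2 + 1681 = 0. So γ is a root of x^4 - 954x^2 + 1681. This polynomial is irreducible over Q: it has no rational root (each ±√218 ± √259 is irrational), and any factorization into two quadratics over Q would force √(56462) ∈ Q (pairing opposite roots) or √218, √259 ∈ Q (other pairings), all impossible. Hence [Q(γ):Q] = 4 = [Q(√218, √259):Q], so Q(γ) = Q(√218, √259).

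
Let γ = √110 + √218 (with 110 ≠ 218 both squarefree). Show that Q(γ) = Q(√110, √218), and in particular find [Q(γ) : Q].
[Q(γ) : Q] = 4 (equivalently, Q(γ) = Q(√110, √218))

Obviously Q(γ) ⊆ Q(√110, √218), and [Q(√110, √218):Q] = 4 (since 110, 218 are distinct squarefree integers > 1 with 23980 not a perfect square). To show equality we compute the minimal polynomial of γ. From γ = √110 + √218: γ^2 = 110 + 2√(23980) + 218 = 328 + 2√(23980), so γ^2 - 328 = 2√(23980); squaring, (γ^2 - 328)^2 = 4·23980, i.e. γ^4 - 656γ^2 + 107584 - 95920 = 0, i.e. γ^4 - 656γ^2 + 11664 = 0. So γ is a root of x^4 - 656x^2 + 11664. This polynomial is irreducible over Q: it has no rational root (each ±√110 ± √218 is irrational), and any factorization into two quadratics over Q would force √(23980) ∈ Q (pairing opposite roots) or √110, √218 ∈ Q (other pairings), all impossible. Hence [Q(γ):Q] = 4 = [Q(√110, √218):Q], so Q(γ) = Q(√110, √218).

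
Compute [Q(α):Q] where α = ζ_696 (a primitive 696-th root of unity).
[Q(α):Q] = 224

The minimal polynomial of ζ_696 over Q is the 696-th cyclotomic polynomial Φ_696(x), which is irreducible over Q and has degree φ(696) = 224. Hence [Q(α):Q] = φ(696) = 224.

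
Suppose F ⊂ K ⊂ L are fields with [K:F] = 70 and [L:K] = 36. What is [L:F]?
[L:F] = 2520

The tower law says that for any tower of field extensions F ⊂ K ⊂ L with finite degrees, [L:F] = [L:K] · [K:F]. Here this gives [L:F] = 36 · 70 = 2520.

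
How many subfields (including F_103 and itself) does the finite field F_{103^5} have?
F_{103^5} has 2 subfields

The subfields of F_{p^n} are exactly the fields F_{p^d} for d | n (each is the fixed field of the unique index-d subgroup of Gal(F_{p^n}/F_p) ≅ Z/nZ). The divisors of n = 5 are {1, 5}, giving 2 subfields: F_{103^1}, F_{103^5}.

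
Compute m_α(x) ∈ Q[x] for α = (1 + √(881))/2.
m_α(x) = x^2 - x - 220

From 2α - 1 = √(881), squaring gives (2α - 1)^2 = 881, i.e. 4α^2 - 4α + 1 = 881, so α^2 - α + (1 - 881)/4 = 0. Since 881 ≡ 1 (mod 4), (1 - 881)/4 = -220 ∈ Z. The polynomial x^2 - x - 220 has discriminant 1 - 4·(-220) = 881, which is not a perfect square in Q (d = 881 is squarefree and ≠ 1), so x^2 - x - 220 is irreducible over Q. It is the minimal polynomial of α.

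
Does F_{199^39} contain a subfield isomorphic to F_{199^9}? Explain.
No: F_{199^9} is not a subfield of F_{199^39}

F_{p^m} embeds in F_{p^n} iff m | n. Here 9 ∤ 39 (since 39 = 4·9 + 3 with remainder 3 ≠ 0), so F_{199^9} is not a subfield of F_{199^39}. Equivalently: if it were, the tower law would give 9 = [F_{199^9}:F_199] dividing [F_{199^39}:F_199] = 39, contradiction.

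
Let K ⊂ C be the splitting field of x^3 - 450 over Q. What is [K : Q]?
[K : Q] = 6

The roots of x^3 - 450 are ∛450, ω∛450, ω^2∛450 where ω = e^(2πi/3) is a primitive cube root of unity, so K = Q(∛450, ω). Now [Q(∛450):Q] = 3 (since 450 is not a perfect cube, x^3 - 450 is irreducible) and [Q(ω):Q] = 2. Both 2 and 3 divide [K:Q], and [K:Q] ≤ 3·2 = 6, so [K:Q] = 6. (Equivalently: Q(∛450) ⊂ R but ω ∉ R, so [K : Q(∛450)] = 2.)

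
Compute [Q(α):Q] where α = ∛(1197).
[Q(α):Q] = 3

The minimal polynomial of α is x^3 - 1197, irreducible over Q since 1197 is not a perfect cube (so x^3 - 1197 has no rational root). Hence [Q(α):Q] = deg(m_α) = 3.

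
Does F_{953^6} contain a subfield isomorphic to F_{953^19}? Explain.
No: F_{953^19} is not a subfield of F_{953^6}

F_{p^m} embeds in F_{p^n} iff m | n. Here 19 ∤ 6 (since 6 = 0·19 + 6 with remainder 6 ≠ 0), so F_{953^19} is not a subfield of F_{953^6}. Equivalently: if it were, the tower law would give 19 = [F_{953^19}:F_953] dividing [F_{953^6}:F_953] = 6, contradiction.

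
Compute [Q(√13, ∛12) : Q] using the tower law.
[Q(√13, ∛12) : Q] = 6

Let L = Q(√13, ∛12). Since Q(√13) ⊂ L and [Q(√13):Q] = 2, the tower law gives 2 | [L:Q]. Likewise Q(∛12) ⊂ L with [Q(∛12):Q] = 3 (because 12 is not a perfect cube), so 3 | [L:Q]. As gcd(2,3) = 1, [L:Q] is divisible by 6. Conversely L is generated over Q by √13 and ∛12, so [L:Q] ≤ 2·3 = 6. Therefore [Q(√13, ∛12) : Q] = 6.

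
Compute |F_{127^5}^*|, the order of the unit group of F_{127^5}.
|F_{127^5}^*| = 33038369406

F_{127^5} has 127^5 = 33038369407 elements; its multiplicative group consists of all nonzero elements, so |F_{127^5}^*| = 33038369407 - 1 = 33038369406. (It is cyclic since any finite subgroup of the multiplicative group of a field is cyclic.)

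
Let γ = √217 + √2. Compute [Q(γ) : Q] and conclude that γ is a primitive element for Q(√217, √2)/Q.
[Q(γ) : Q] = 4 (equivalently, Q(γ) = Q(√217, √2))

Obviously Q(γ) ⊆ Q(√217, √2), and [Q(√217, √2):Q] = 4 (since 217, 2 are distinct squarefree integers > 1 with 434 not a perfect square). To show equality we compute the minimal polynomial of γ. From γ = √217 + √2: γ^2 = 217 + 2√(434) + 2 = 219 + 2√(434), so γ^2 - 219 = 2√(434); squaring, (γ^2 - 219)^2 = 4·434, i.e. γ^4 - 438γ^2 + 47961 - 1736 = 0, i.e. γ^4 - 438γ^2 + 46225 = 0. So γ is a root of x^4 - 438x^2 + 46225. This polynomial is irreducible over Q: it has no rational root (each ±√217 ± √2 is irrational), and any factorization into two quadratics over Q would force √(434) ∈ Q (pairing opposite roots) or √217, √2 ∈ Q (other pairings), all impossible. Hence [Q(γ):Q] = 4 = [Q(√217, √2):Q], so Q(γ) = Q(√217, √2).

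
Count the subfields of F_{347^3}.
F_{347^3} has 2 subfields

The subfields of F_{p^n} are exactly the fields F_{p^d} for d | n (each is the fixed field of the unique index-d subgroup of Gal(F_{p^n}/F_p) ≅ Z/nZ). The divisors of n = 3 are {1, 3}, giving 2 subfields: F_{347^1}, F_{347^3}.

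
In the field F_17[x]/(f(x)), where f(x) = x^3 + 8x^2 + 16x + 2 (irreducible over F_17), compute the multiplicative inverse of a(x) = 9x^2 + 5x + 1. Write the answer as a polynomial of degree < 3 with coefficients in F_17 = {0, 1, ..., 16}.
a(x)^(-1) ≡ 11x + 12 (mod f(x))

Since f is irreducible over F_17, F_17[x]/(f) is a field and a(x) ≠ 0 has an inverse. Apply the extended Euclidean algorithm to f(x) and a(x) in F_17[x]: f(x) = (2x + 13)·a(x) + (6). The last nonzero remainder is the constant 6 = gcd(f, a) in F_17. Back-substituting through the division chain expresses 6 = s(x)·a(x) + t(x)·f(x) with s(x) ≡ 15x + 4 (mod f), so (15x + 4)·a(x) ≡ 6 (mod f). Multiplying by 6^(-1) ≡ 3 in F_17 gives a(x)^(-1) ≡ 3·(15x + 4) ≡ 11x + 12 (mod f). Check: (9x^2 + 5x + 1)·(11x + 12) = 14x^3 + 10x^2 + 3x + 12 ≡ 1 (mod x^3 + 8x^2 + 16x + 2).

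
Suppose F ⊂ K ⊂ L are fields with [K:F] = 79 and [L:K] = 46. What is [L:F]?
[L:F] = 3634

The tower law says that for any tower of field extensions F ⊂ K ⊂ L with finite degrees, [L:F] = [L:K] · [K:F]. Here this gives [L:F] = 46 · 79 = 3634.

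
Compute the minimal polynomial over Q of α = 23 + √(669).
m_α(x) = x^2 - 46x - 140

From α - 23 = √(669), squaring gives (α - 23)^2 = 669, i.e. α^2 - 46α + 529 = 669, so α^2 - 46α - 140 = 0. The discriminant of x^2 - 46x - 140 is (-46)^2 - 4·(-140) = 2116 + 560 = 2676, and 4·(669) is not a perfect square in Q since 669 is squarefree and ≠ 1. Hence x^2 - 46x - 140 is irreducible over Q and is the minimal polynomial of α.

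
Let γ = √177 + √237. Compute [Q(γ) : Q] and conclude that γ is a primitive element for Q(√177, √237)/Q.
[Q(γ) : Q] = 4 (equivalently, Q(γ) = Q(√177, √237))

Obviously Q(γ) ⊆ Q(√177, √237), and [Q(√177, √237):Q] = 4 (since 177, 237 are distinct squarefree integers > 1 with 41949 not a perfect square). To show equality we compute the minimal polynomial of γ. From γ = √177 + √237: γ^2 = 177 + 2√(41949) + 237 = 414 + 2√(41949), so γ^2 - 414 = 2√(41949); squaring, (γ^2 - 414)^2 = 4·41949, i.e. γ^4 - 828γ^2 + 171396 - 167796 = 0, i.e. γ^4 - 828γ^2 + 3600 = 0. So γ is a root of x^4 - 828x^2 + 3600. This polynomial is irreducible over Q: it has no rational root (each ±√177 ± √237 is irrational), and any factorization into two quadratics over Q would force √(41949) ∈ Q (pairing opposite roots) or √177, √237 ∈ Q (other pairings), all impossible. Hence [Q(γ):Q] = 4 = [Q(√177, √237):Q], so Q(γ) = Q(√177, √237).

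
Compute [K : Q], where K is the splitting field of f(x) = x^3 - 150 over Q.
[K : Q] = 6

The roots of x^3 - 150 are ∛150, ω∛150, ω^2∛150 where ω = e^(2πi/3) is a primitive cube root of unity, so K = Q(∛150, ω). Now [Q(∛150):Q] = 3 (since 150 is not a perfect cube, x^3 - 150 is irreducible) and [Q(ω):Q] = 2. Both 2 and 3 divide [K:Q], and [K:Q] ≤ 3·2 = 6, so [K:Q] = 6. (Equivalently: Q(∛150) ⊂ R but ω ∉ R, so [K : Q(∛150)] = 2.)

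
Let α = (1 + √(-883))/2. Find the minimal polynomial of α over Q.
m_α(x) = x^2 - x + 221

From 2α - 1 = √(-883), squaring gives (2α - 1)^2 = -883, i.e. 4α^2 - 4α + 1 = -883, so α^2 - α + (1 + 883)/4 = 0. Since -883 ≡ 1 (mod 4), (1 + 883)/4 = 221 ∈ Z. The polynomial x^2 - x + 221 has discriminant 1 - 4·(221) = -883, which is not a perfect square in Q (d = -883 is squarefree and ≠ 1), so x^2 - x + 221 is irreducible over Q. It is the minimal polynomial of α.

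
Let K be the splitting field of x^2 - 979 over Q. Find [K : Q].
[K : Q] = 2

f(x) = x^2 - 979 factors as (x - √979)(x + √979). The splitting field is K = Q(√979). Since 979 is squarefree and > 1, it is not a perfect square, so x^2 - 979 is irreducible over Q and [Q(√979) : Q] = 2. Hence [K : Q] = 2.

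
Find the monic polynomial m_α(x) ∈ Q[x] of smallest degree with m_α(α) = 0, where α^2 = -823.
m_α(x) = x^2 + 823

α satisfies α^2 + 823 = 0, so x^2 + 823 annihilates α. Since d = -823 is squarefree and ≠ 1, it is not a perfect square in Q, so x^2 + 823 has no rational root and is therefore irreducible over Q (a degree-2 polynomial over a field is irreducible iff it has no root). Hence m_α(x) = x^2 + 823.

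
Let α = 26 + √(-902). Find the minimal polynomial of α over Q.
m_α(x) = x^2 - 52x + 1578

From α - 26 = √(-902), squaring gives (α - 26)^2 = -902, i.e. α^2 - 52α + 676 = -902, so α^2 - 52α + 1578 = 0. The discriminant of x^2 - 52x + 1578 is (-52)^2 - 4·(1578) = 2704 - 6312 = -3608, and 4·(-902) is not a perfect square in Q since -902 is squarefree and ≠ 1. Hence x^2 - 52x + 1578 is irreducible over Q and is the minimal polynomial of α.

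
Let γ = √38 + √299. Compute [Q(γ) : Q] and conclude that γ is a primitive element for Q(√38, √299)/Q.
[Q(γ) : Q] = 4 (equivalently, Q(γ) = Q(√38, √299))

Obviously Q(γ) ⊆ Q(√38, √299), and [Q(√38, √299):Q] = 4 (since 38, 299 are distinct squarefree integers > 1 with 11362 not a perfect square). To show equality we compute the minimal polynomial of γ. From γ = √38 + √299: γ^2 = 38 + 2√(11362) + 299 = 337 + 2√(11362), so γ^2 - 337 = 2√(11362); squaring, (γ^2 - 337)^2 = 4·11362, i.e. γ^4 - 674γ^2 + 113569 - 45448 = 0, i.e. γ^4 - 674γ^2 + 68121 = 0. So γ is a root of x^4 - 674x^2 + 68121. This polynomial is irreducible over Q: it has no rational root (each ±√38 ± √299 is irrational), and any factorization into two quadratics over Q would force √(11362) ∈ Q (pairing opposite roots) or √38, √299 ∈ Q (other pairings), all impossible. Hence [Q(γ):Q] = 4 = [Q(√38, √299):Q], so Q(γ) = Q(√38, √299).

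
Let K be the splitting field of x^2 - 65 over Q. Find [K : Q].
[K : Q] = 2

f(x) = x^2 - 65 factors as (x - √65)(x + √65). The splitting field is K = Q(√65). Since 65 is squarefree and > 1, it is not a perfect square, so x^2 - 65 is irreducible over Q and [Q(√65) : Q] = 2. Hence [K : Q] = 2.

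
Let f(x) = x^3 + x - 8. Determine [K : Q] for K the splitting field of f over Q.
[K : Q] = 6

By the rational root test, any rational root of the monic integer polynomial f(x) = x^3 + x - 8 must be an integer dividing the constant term -8, i.e. one of ±{1, 2, 4, 8}. Evaluating: f(1) = -6, f(-1) = -10, f(2) = 2, f(-2) = -18, f(4) = 60, f(-4) = -76, f(8) = 512, f(-8) = -528; none is 0, so f has no rational root and is therefore irreducible over Q (a cubic with no linear factor over a field is irreducible). For an irreducible cubic, the Galois group is A_3 or S_3 according as the discriminant disc(f) = -4a^3 - 27b^2 = -4·(1)^3 - 27·(-8)^2 = -1732 is or is not a square in Q. Here disc(f) = -1732 is not a perfect square in Q, so the Galois group of f over Q is not contained in A_3 and must be all of S_3. The splitting field has degree |S_3| = 6 over Q, so [K : Q] = 6.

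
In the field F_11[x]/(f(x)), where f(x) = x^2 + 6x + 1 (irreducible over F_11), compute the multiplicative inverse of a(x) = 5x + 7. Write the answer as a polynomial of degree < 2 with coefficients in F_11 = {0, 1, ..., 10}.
a(x)^(-1) ≡ 4x + 3 (mod f(x))

Since f is irreducible over F_11, F_11[x]/(f) is a field and a(x) ≠ 0 has an inverse. Apply the extended Euclidean algorithm to f(x) and a(x) in F_11[x]: f(x) = (9x + 4)·a(x) + (6). The last nonzero remainder is the constant 6 = gcd(f, a) in F_11. Back-substituting through the division chain expresses 6 = s(x)·a(x) + t(x)·f(x) with s(x) ≡ 2x + 7 (mod f), so (2x + 7)·a(x) ≡ 6 (mod f). Multiplying by 6^(-1) ≡ 2 in F_11 gives a(x)^(-1) ≡ 2·(2x + 7) ≡ 4x + 3 (mod f). Check: (5x + 7)·(4x + 3) = 9x^2 + 10x + 10 ≡ 1 (mod x^2 + 6x + 1).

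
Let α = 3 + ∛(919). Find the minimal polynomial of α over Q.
m_α(x) = x^3 - 9x^2 + 27x - 946

Set β = α - 3 = ∛(919), so β^3 = 919. Then (α - 3)^3 - 919 = 0, i.e. α is a root of g(x) = (x - 3)^3 - 919 = x^3 - 9x^2 + 27x - 946. Since g(x) = h(x - 3) where h(x) = x^3 - 919, and h is irreducible over Q (because 919 is not a perfect cube, so h has no rational root, and a monic cubic with no rational root is irreducible), g is also irreducible (irreducibility is preserved under the substitution x → x - 3). Hence m_α(x) = x^3 - 9x^2 + 27x - 946.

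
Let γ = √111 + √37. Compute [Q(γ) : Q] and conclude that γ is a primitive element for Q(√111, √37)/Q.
[Q(γ) : Q] = 4 (equivalently, Q(γ) = Q(√111, √37))

Obviously Q(γ) ⊆ Q(√111, √37), and [Q(√111, √37):Q] = 4 (since 111, 37 are distinct squarefree integers > 1 with 4107 not a perfect square). To show equality we compute the minimal polynomial of γ. From γ = √111 + √37: γ^2 = 111 + 2√(4107) + 37 = 148 + 2√(4107), so γ^2 - 148 = 2√(4107); squaring, (γ^2 - 148)^2 = 4·4107, i.e. γ^4 - 296γ^2 + 21904 - 16428 = 0, i.e. γ^4 - 296γ^2 + 5476 = 0. So γ is a root of x^4 - 296x^2 + 5476. This polynomial is irreducible over Q: it has no rational root (each ±√111 ± √37 is irrational), and any factorization into two quadratics over Q would force √(4107) ∈ Q (pairing opposite roots) or √111, √37 ∈ Q (other pairings), all impossible. Hence [Q(γ):Q] = 4 = [Q(√111, √37):Q], so Q(γ) = Q(√111, √37).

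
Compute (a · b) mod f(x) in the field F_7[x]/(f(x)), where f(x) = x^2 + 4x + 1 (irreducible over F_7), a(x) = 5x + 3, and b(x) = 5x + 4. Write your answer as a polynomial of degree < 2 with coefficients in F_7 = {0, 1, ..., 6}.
a · b ≡ 5x + 1 (mod f(x))

Multiply in F_7[x]: a(x)·b(x) = (5x + 3)·(5x + 4) = 4x^2 + 5. This has degree ≥ 2, so divide by f(x) over F_7: 4x^2 + 5 = (4)·(x^2 + 4x + 1) + (5x + 1). Hence a·b ≡ 5x + 1 (mod f). (F_7[x]/(f) is a field with 7^2 = 49 elements since f is irreducible of degree 2.)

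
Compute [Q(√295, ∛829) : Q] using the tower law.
[Q(√295, ∛829) : Q] = 6

Let L = Q(√295, ∛829). Since Q(√295) ⊂ L and [Q(√295):Q] = 2, the tower law gives 2 | [L:Q]. Likewise Q(∛829) ⊂ L with [Q(∛829):Q] = 3 (because 829 is not a perfect cube), so 3 | [L:Q]. As gcd(2,3) = 1, [L:Q] is divisible by 6. Conversely L is generated over Q by √295 and ∛829, so [L:Q] ≤ 2·3 = 6. Therefore [Q(√295, ∛829) : Q] = 6.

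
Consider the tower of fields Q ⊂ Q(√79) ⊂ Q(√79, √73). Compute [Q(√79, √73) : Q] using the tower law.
[Q(√79, √73) : Q] = 4

[Q(√79):Q] = 2 (min poly x^2 - 79, irreducible since 79 is squarefree > 1). For the top step, suppose √73 ∈ Q(√79), say √73 = c + d√79 with c, d ∈ Q. Squaring: 73 = c^2 + 79d^2 + 2cd√79. Since √79 ∉ Q this forces 2cd = 0. If d = 0 then √73 = c ∈ Q, contradicting 73 squarefree > 1. If c = 0 then 73 = 79d^2, so 79·73 = (79d)^2 is a perfect square in Q — but 79·73 = 5767 is not a perfect square (since 79 and 73 are distinct squarefree integers). Contradiction. Hence √73 ∉ Q(√79), so x^2 - 73 stays irreducible over Q(√79) and [Q(√79, √73) : Q(√79)] = 2. By the tower law, [Q(√79, √73) : Q] = 2 · 2 = 4.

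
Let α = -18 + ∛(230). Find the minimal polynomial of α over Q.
m_α(x) = x^3 + 54x^2 + 972x + 5602

Set β = α + 18 = ∛(230), so β^3 = 230. Then (α + 18)^3 - 230 = 0, i.e. α is a root of g(x) = (x + 18)^3 - 230 = x^3 + 54x^2 + 972x + 5602. Since g(x) = h(x + 18) where h(x) = x^3 - 230, and h is irreducible over Q (because 230 is not a perfect cube, so h has no rational root, and a monic cubic with no rational root is irreducible), g is also irreducible (irreducibility is preserved under the substitution x → x + 18). Hence m_α(x) = x^3 + 54x^2 + 972x + 5602.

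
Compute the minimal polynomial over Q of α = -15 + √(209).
m_α(x) = x^2 + 30x + 16

From α + 15 = √(209), squaring gives (α + 15)^2 = 209, i.e. α^2 + 30α + 225 = 209, so α^2 + 30α + 16 = 0. The discriminant of x^2 + 30x + 16 is (30)^2 - 4·(16) = 900 - 64 = 836, and 4·(209) is not a perfect square in Q since 209 is squarefree and ≠ 1. Hence x^2 + 30x + 16 is irreducible over Q and is the minimal polynomial of α.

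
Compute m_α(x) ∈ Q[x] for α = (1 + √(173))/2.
m_α(x) = x^2 - x - 43

From 2α - 1 = √(173), squaring gives (2α - 1)^2 = 173, i.e. 4α^2 - 4α + 1 = 173, so α^2 - α + (1 - 173)/4 = 0. Since 173 ≡ 1 (mod 4), (1 - 173)/4 = -43 ∈ Z. The polynomial x^2 - x - 43 has discriminant 1 - 4·(-43) = 173, which is not a perfect square in Q (d = 173 is squarefree and ≠ 1), so x^2 - x - 43 is irreducible over Q. It is the minimal polynomial of α.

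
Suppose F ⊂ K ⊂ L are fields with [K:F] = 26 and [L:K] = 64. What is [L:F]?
[L:F] = 1664

The tower law says that for any tower of field extensions F ⊂ K ⊂ L with finite degrees, [L:F] = [L:K] · [K:F]. Here this gives [L:F] = 64 · 26 = 1664.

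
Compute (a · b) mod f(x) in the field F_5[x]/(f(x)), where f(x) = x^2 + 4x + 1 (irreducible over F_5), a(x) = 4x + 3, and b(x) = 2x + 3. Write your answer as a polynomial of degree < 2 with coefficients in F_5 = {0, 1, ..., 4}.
a · b ≡ x + 1 (mod f(x))

Multiply in F_5[x]: a(x)·b(x) = (4x + 3)·(2x + 3) = 3x^2 + 3x + 4. This has degree ≥ 2, so divide by f(x) over F_5: 3x^2 + 3x + 4 = (3)·(x^2 + 4x + 1) + (x + 1). Hence a·b ≡ x + 1 (mod f). (F_5[x]/(f) is a field with 5^2 = 25 elements since f is irreducible of degree 2.)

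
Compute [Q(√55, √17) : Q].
[Q(√55, √17) : Q] = 4

[Q(√55):Q] = 2 (min poly x^2 - 55, irreducible since 55 is squarefree > 1). For the top step, suppose √17 ∈ Q(√55), say √17 = c + d√55 with c, d ∈ Q. Squaring: 17 = c^2 + 55d^2 + 2cd√55. Since √55 ∉ Q this forces 2cd = 0. If d = 0 then √17 = c ∈ Q, contradicting 17 squarefree > 1. If c = 0 then 17 = 55d^2, so 55·17 = (55d)^2 is a perfect square in Q — but 55·17 = 935 is not a perfect square (since 55 and 17 are distinct squarefree integers). Contradiction. Hence √17 ∉ Q(√55), so x^2 - 17 stays irreducible over Q(√55) and [Q(√55, √17) : Q(√55)] = 2. By the tower law, [Q(√55, √17) : Q] = 2 · 2 = 4.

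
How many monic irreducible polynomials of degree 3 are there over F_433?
There are 27060768 monic irreducible polynomials of degree 3 over F_433

Each element of F_{433^3} that lies in no proper subfield is a root of exactly one monic irreducible of degree 3 over F_433, and each such polynomial has 3 distinct roots in F_{433^3}. By Möbius inversion the count is N_433(3) = (1/3) Σ_{d|3} μ(3/d) · 433^d = (1/3)(μ(3)·433^1 + μ(1)·433^3) = 81182304/3 = 27060768.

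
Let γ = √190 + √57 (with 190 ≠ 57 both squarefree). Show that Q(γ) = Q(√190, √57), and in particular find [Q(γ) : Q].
[Q(γ) : Q] = 4 (equivalently, Q(γ) = Q(√190, √57))

Obviously Q(γ) ⊆ Q(√190, √57), and [Q(√190, √57):Q] = 4 (since 190, 57 are distinct squarefree integers > 1 with 10830 not a perfect square). To show equality we compute the minimal polynomial of γ. From γ = √190 + √57: γ^2 = 190 + 2√(10830) + 57 = 247 + 2√(10830), so γ^2 - 247 = 2√(10830); squaring, (γ^2 - 247)^2 = 4·10830, i.e. γ^4 - 494γ^2 + 61009 - 43320 = 0, i.e. γ^4 - 494γ^2 + 17689 = 0. So γ is a root of x^4 - 494x^2 + 17689. This polynomial is irreducible over Q: it has no rational root (each ±√190 ± √57 is irrational), and any factorization into two quadratics over Q would force √(10830) ∈ Q (pairing opposite roots) or √190, √57 ∈ Q (other pairings), all impossible. Hence [Q(γ):Q] = 4 = [Q(√190, √57):Q], so Q(γ) = Q(√190, √57).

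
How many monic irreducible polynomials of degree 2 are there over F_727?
There are 263901 monic irreducible polynomials of degree 2 over F_727

Each element of F_{727^2} that lies in no proper subfield is a root of exactly one monic irreducible of degree 2 over F_727, and each such polynomial has 2 distinct roots in F_{727^2}. By Möbius inversion the count is N_727(2) = (1/2) Σ_{d|2} μ(2/d) · 727^d = (1/2)(μ(2)·727^1 + μ(1)·727^2) = 527802/2 = 263901.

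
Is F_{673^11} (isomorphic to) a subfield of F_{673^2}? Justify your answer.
No: F_{673^11} is not a subfield of F_{673^2}

F_{p^m} embeds in F_{p^n} iff m | n. Here 11 ∤ 2 (since 2 = 0·11 + 2 with remainder 2 ≠ 0), so F_{673^11} is not a subfield of F_{673^2}. Equivalently: if it were, the tower law would give 11 = [F_{673^11}:F_673] dividing [F_{673^2}:F_673] = 2, contradiction.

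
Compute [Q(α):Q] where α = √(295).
[Q(α):Q] = 2

[Q(α):Q] equals the degree of the minimal polynomial of α. Here α^2 = 295 and x^2 - 295 is irreducible (d = 295 is squarefree, ≠ 1, hence not a square), so deg(m_α) = 2. Thus [Q(α):Q] = 2.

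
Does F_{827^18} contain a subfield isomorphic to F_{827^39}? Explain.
No: F_{827^39} is not a subfield of F_{827^18}

F_{p^m} embeds in F_{p^n} iff m | n. Here 39 ∤ 18 (since 18 = 0·39 + 18 with remainder 18 ≠ 0), so F_{827^39} is not a subfield of F_{827^18}. Equivalently: if it were, the tower law would give 39 = [F_{827^39}:F_827] dividing [F_{827^18}:F_827] = 18, contradiction.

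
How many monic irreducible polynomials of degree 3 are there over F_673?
There are 101606848 monic irreducible polynomials of degree 3 over F_673

Each element of F_{673^3} that lies in no proper subfield is a root of exactly one monic irreducible of degree 3 over F_673, and each such polynomial has 3 distinct roots in F_{673^3}. By Möbius inversion the count is N_673(3) = (1/3) Σ_{d|3} μ(3/d) · 673^d = (1/3)(μ(3)·673^1 + μ(1)·673^3) = 304820544/3 = 101606848.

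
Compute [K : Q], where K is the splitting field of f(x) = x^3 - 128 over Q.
[K : Q] = 6

The roots of x^3 - 128 are ∛128, ω∛128, ω^2∛128 where ω = e^(2πi/3) is a primitive cube root of unity, so K = Q(∛128, ω). Now [Q(∛128):Q] = 3 (since 128 is not a perfect cube, x^3 - 128 is irreducible) and [Q(ω):Q] = 2. Both 2 and 3 divide [K:Q], and [K:Q] ≤ 3·2 = 6, so [K:Q] = 6. (Equivalently: Q(∛128) ⊂ R but ω ∉ R, so [K : Q(∛128)] = 2.)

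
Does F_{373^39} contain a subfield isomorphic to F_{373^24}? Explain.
No: F_{373^24} is not a subfield of F_{373^39}

F_{p^m} embeds in F_{p^n} iff m | n. Here 24 ∤ 39 (since 39 = 1·24 + 15 with remainder 15 ≠ 0), so F_{373^24} is not a subfield of F_{373^39}. Equivalently: if it were, the tower law would give 24 = [F_{373^24}:F_373] dividing [F_{373^39}:F_373] = 39, contradiction.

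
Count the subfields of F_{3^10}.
F_{3^10} has 4 subfields

The subfields of F_{p^n} are exactly the fields F_{p^d} for d | n (each is the fixed field of the unique index-d subgroup of Gal(F_{p^n}/F_p) ≅ Z/nZ). The divisors of n = 10 are {1, 2, 5, 10}, giving 4 subfields: F_{3^1}, F_{3^2}, F_{3^5}, F_{3^10}.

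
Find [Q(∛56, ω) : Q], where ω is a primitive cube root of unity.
[Q(∛56, ω) : Q] = 6

[Q(∛56):Q] = 3 (min poly x^3 - 56, irreducible since 56 is not a perfect cube). [Q(ω):Q] = 2 (min poly x^2 + x + 1). Since Q(∛56) ⊂ R and ω ∉ R, we have ω ∉ Q(∛56), so x^2 + x + 1 remains irreducible over Q(∛56) and [Q(∛56, ω) : Q(∛56)] = 2. By the tower law, [Q(∛56, ω) : Q] = 3 · 2 = 6. (In fact Q(∛56, ω) is the splitting field of x^3 - 56 over Q.)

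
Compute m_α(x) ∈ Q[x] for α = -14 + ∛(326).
m_α(x) = x^3 + 42x^2 + 588x + 2418

Set β = α + 14 = ∛(326), so β^3 = 326. Then (α + 14)^3 - 326 = 0, i.e. α is a root of g(x) = (x + 14)^3 - 326 = x^3 + 42x^2 + 588x + 2418. Since g(x) = h(x + 14) where h(x) = x^3 - 326, and h is irreducible over Q (because 326 is not a perfect cube, so h has no rational root, and a monic cubic with no rational root is irreducible), g is also irreducible (irreducibility is preserved under the substitution x → x + 14). Hence m_α(x) = x^3 + 42x^2 + 588x + 2418.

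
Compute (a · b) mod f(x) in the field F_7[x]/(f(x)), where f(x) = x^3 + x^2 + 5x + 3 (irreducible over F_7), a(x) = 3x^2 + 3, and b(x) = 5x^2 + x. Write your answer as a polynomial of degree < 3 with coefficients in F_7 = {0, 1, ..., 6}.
a · b ≡ x^2 + 4x + 1 (mod f(x))

Multiply in F_7[x]: a(x)·b(x) = (3x^2 + 3)·(5x^2 + x) = x^4 + 3x^3 + x^2 + 3x. This has degree ≥ 3, so divide by f(x) over F_7: x^4 + 3x^3 + x^2 + 3x = (x + 2)·(x^3 + x^2 + 5x + 3) + (x^2 + 4x + 1). Hence a·b ≡ x^2 + 4x + 1 (mod f). (F_7[x]/(f) is a field with 7^3 = 343 elements since f is irreducible of degree 3.)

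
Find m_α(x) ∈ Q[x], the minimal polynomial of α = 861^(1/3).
m_α(x) = x^3 - 861

α satisfies α^3 = 861, so x^3 - 861 annihilates α. By the rational root test, a rational root p/q (in lowest terms) of x^3 - 861 would satisfy p^3 = 861 q^3, forcing q = 1 and p^3 = 861; but 861 is not a perfect cube, contradiction. A monic cubic over Q with no rational root is irreducible (any nontrivial factorization would include a linear factor). Hence x^3 - 861 is the minimal polynomial of α, and in particular [Q(α):Q] = 3.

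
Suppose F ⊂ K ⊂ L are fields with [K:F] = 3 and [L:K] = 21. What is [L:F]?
[L:F] = 63

The tower law says that for any tower of field extensions F ⊂ K ⊂ L with finite degrees, [L:F] = [L:K] · [K:F]. Here this gives [L:F] = 21 · 3 = 63.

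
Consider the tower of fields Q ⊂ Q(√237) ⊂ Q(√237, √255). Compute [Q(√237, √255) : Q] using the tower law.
[Q(√237, √255) : Q] = 4

[Q(√237):Q] = 2 (min poly x^2 - 237, irreducible since 237 is squarefree > 1). For the top step, suppose √255 ∈ Q(√237), say √255 = c + d√237 with c, d ∈ Q. Squaring: 255 = c^2 + 237d^2 + 2cd√237. Since √237 ∉ Q this forces 2cd = 0. If d = 0 then √255 = c ∈ Q, contradicting 255 squarefree > 1. If c = 0 then 255 = 237d^2, so 237·255 = (237d)^2 is a perfect square in Q — but 237·255 = 60435 is not a perfect square (since 237 and 255 are distinct squarefree integers). Contradiction. Hence √255 ∉ Q(√237), so x^2 - 255 stays irreducible over Q(√237) and [Q(√237, √255) : Q(√237)] = 2. By the tower law, [Q(√237, √255) : Q] = 2 · 2 = 4.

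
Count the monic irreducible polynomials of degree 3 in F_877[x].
There are 224841752 monic irreducible polynomials of degree 3 over F_877

Each element of F_{877^3} that lies in no proper subfield is a root of exactly one monic irreducible of degree 3 over F_877, and each such polynomial has 3 distinct roots in F_{877^3}. By Möbius inversion the count is N_877(3) = (1/3) Σ_{d|3} μ(3/d) · 877^d = (1/3)(μ(3)·877^1 + μ(1)·877^3) = 674525256/3 = 224841752.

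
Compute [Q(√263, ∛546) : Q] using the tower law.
[Q(√263, ∛546) : Q] = 6

Let L = Q(√263, ∛546). Since Q(√263) ⊂ L and [Q(√263):Q] = 2, the tower law gives 2 | [L:Q]. Likewise Q(∛546) ⊂ L with [Q(∛546):Q] = 3 (because 546 is not a perfect cube), so 3 | [L:Q]. As gcd(2,3) = 1, [L:Q] is divisible by 6. Conversely L is generated over Q by √263 and ∛546, so [L:Q] ≤ 2·3 = 6. Therefore [Q(√263, ∛546) : Q] = 6.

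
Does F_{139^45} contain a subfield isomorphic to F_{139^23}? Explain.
No: F_{139^23} is not a subfield of F_{139^45}

F_{p^m} embeds in F_{p^n} iff m | n. Here 23 ∤ 45 (since 45 = 1·23 + 22 with remainder 22 ≠ 0), so F_{139^23} is not a subfield of F_{139^45}. Equivalently: if it were, the tower law would give 23 = [F_{139^23}:F_139] dividing [F_{139^45}:F_139] = 45, contradiction.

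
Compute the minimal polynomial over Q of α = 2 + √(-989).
m_α(x) = x^2 - 4x + 993

From α - 2 = √(-989), squaring gives (α - 2)^2 = -989, i.e. α^2 - 4α + 4 = -989, so α^2 - 4α + 993 = 0. The discriminant of x^2 - 4x + 993 is (-4)^2 - 4·(993) = 16 - 3972 = -3956, and 4·(-989) is not a perfect square in Q since -989 is squarefree and ≠ 1. Hence x^2 - 4x + 993 is irreducible over Q and is the minimal polynomial of α.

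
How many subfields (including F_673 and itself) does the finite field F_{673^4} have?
F_{673^4} has 3 subfields

The subfields of F_{p^n} are exactly the fields F_{p^d} for d | n (each is the fixed field of the unique index-d subgroup of Gal(F_{p^n}/F_p) ≅ Z/nZ). The divisors of n = 4 are {1, 2, 4}, giving 3 subfields: F_{673^1}, F_{673^2}, F_{673^4}.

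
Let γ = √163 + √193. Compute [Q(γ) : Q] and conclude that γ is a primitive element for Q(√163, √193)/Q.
[Q(γ) : Q] = 4 (equivalently, Q(γ) = Q(√163, √193))

Obviously Q(γ) ⊆ Q(√163, √193), and [Q(√163, √193):Q] = 4 (since 163, 193 are distinct squarefree integers > 1 with 31459 not a perfect square). To show equality we compute the minimal polynomial of γ. From γ = √163 + √193: γ^2 = 163 + 2√(31459) + 193 = 356 + 2√(31459), so γ^2 - 356 = 2√(31459); squaring, (γ^2 - 356)^2 = 4·31459, i.e. γ^4 - 712γ^2 + 126736 - 125836 = 0, i.e. γ^4 - 712γ^2 + 900 = 0. So γ is a root of x^4 - 712x^2 + 900. This polynomial is irreducible over Q: it has no rational root (each ±√163 ± √193 is irrational), and any factorization into two quadratics over Q would force √(31459) ∈ Q (pairing opposite roots) or √163, √193 ∈ Q (other pairings), all impossible. Hence [Q(γ):Q] = 4 = [Q(√163, √193):Q], so Q(γ) = Q(√163, √193).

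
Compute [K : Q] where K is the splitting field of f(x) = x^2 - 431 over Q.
[K : Q] = 2

f(x) = x^2 - 431 factors as (x - √431)(x + √431). The splitting field is K = Q(√431). Since 431 is squarefree and > 1, it is not a perfect square, so x^2 - 431 is irreducible over Q and [Q(√431) : Q] = 2. Hence [K : Q] = 2.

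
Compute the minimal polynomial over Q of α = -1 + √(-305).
m_α(x) = x^2 + 2x + 306

From α + 1 = √(-305), squaring gives (α + 1)^2 = -305, i.e. α^2 + 2α + 1 = -305, so α^2 + 2α + 306 = 0. The discriminant of x^2 + 2x + 306 is (2)^2 - 4·(306) = 4 - 1224 = -1220, and 4·(-305) is not a perfect square in Q since -305 is squarefree and ≠ 1. Hence x^2 + 2x + 306 is irreducible over Q and is the minimal polynomial of α.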